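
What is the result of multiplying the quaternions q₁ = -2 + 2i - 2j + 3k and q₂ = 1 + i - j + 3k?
-15 - 3i - 3j - 3k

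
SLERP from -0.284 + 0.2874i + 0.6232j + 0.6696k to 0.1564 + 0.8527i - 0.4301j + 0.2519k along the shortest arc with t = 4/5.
0.0624 + 0.8747i - 0.2175j + 0.4286k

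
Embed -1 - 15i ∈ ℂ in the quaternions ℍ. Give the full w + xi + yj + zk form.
-1 - 15i + 0j + 0k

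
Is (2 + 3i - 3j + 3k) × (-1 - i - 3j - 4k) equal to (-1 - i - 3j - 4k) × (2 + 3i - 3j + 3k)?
No: pq = 4 + 16i + 6j - 23k ≠ 4 - 26i - 12j + k = qp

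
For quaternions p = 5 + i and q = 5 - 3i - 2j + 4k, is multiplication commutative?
No: pq = 28 - 10i - 14j + 18k ≠ 28 - 10i - 6j + 22k = qp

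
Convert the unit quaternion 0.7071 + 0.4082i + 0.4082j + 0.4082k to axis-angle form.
axis = (√3/3, √3/3, √3/3), θ = π/2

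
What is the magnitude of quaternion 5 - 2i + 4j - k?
√46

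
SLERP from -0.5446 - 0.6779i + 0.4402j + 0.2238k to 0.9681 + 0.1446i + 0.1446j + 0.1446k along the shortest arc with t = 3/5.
-0.9047 - 0.4123i + 0.1072j + 0.0067k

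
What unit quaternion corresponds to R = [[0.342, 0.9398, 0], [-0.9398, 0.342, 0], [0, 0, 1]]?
0.8191 - 0.5736k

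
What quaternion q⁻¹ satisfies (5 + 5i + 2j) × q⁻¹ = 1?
0.0926 - 0.0926i - 0.037j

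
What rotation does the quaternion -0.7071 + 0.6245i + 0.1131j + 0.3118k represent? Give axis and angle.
axis = (0.8832, 0.1599, 0.4409), θ = 3π/2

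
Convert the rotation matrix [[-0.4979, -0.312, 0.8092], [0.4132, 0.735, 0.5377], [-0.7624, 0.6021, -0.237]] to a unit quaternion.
0.5 + 0.0322i + 0.7858j + 0.3626k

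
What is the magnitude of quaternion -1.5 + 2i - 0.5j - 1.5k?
2.958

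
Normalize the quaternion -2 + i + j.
-0.8165 + 0.4082i + 0.4082j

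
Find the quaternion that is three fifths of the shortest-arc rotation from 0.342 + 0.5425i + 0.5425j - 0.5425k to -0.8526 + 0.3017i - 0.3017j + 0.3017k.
0.7496 + 0.0517i + 0.4666j - 0.4666k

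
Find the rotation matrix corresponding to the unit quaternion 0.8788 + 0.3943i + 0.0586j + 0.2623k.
[[0.8555, -0.4148, 0.3098], [0.5072, 0.5515, -0.6623], [0.1039, 0.7238, 0.6822]]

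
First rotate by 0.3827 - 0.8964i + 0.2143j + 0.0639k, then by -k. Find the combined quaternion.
0.0639 + 0.2143i + 0.8964j - 0.3827k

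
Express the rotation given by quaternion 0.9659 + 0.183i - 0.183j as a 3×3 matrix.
[[0.933, -0.067, -0.3535], [-0.067, 0.933, -0.3535], [0.3535, 0.3535, 0.866]]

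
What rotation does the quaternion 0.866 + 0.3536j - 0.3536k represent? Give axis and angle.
axis = (0, √2/2, -√2/2), θ = π/3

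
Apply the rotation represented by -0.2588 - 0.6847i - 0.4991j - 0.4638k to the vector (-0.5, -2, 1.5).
(0.418, 0.437, -2.477)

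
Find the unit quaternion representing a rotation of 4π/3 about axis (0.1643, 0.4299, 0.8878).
-0.5 + 0.1423i + 0.3723j + 0.7689k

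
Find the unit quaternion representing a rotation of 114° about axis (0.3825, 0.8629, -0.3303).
0.5446 + 0.3208i + 0.7237j - 0.277k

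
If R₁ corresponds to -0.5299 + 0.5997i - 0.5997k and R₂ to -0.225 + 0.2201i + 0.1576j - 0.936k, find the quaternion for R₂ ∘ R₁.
-0.5741 - 0.3461i - 0.5128j + 0.5364k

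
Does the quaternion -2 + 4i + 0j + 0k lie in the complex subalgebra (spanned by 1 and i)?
Yes. The quaternion -2 + 4i has j- and k-coefficients y = z = 0, so it lies in the complex subalgebra spanned by 1 and i.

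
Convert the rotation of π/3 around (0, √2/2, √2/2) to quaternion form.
0.866 + 0.3536j + 0.3536k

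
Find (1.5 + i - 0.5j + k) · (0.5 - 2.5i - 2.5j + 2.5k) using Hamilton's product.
-0.5 - 2i - 9j + 0.5k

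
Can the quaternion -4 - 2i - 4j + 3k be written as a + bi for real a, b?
No. The quaternion -4 - 2i - 4j + 3k has j-coefficient y = -4 and k-coefficient z = 3, not both zero, so it does not lie in the complex subalgebra spanned by 1 and i.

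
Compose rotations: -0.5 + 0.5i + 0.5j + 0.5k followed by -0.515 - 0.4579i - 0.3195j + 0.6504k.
0.321 - 0.5135i + 0.4564j - 0.6519k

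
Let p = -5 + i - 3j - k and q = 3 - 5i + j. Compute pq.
-7 + 29i - 9j - 17k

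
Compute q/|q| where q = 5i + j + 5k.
0.7001i + 0.14j + 0.7001k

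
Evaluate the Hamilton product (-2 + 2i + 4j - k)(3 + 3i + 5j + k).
-31 + 9i - 3j - 7k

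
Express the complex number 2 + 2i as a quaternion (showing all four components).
2 + 2i + 0j + 0k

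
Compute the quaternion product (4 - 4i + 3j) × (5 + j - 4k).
17 - 32i + 3j - 20k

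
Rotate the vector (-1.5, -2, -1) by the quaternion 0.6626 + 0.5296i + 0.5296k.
(0.184, -0.107, -2.684)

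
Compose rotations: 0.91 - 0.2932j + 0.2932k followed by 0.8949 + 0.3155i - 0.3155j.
0.7219 + 0.1946i - 0.642j + 0.1699k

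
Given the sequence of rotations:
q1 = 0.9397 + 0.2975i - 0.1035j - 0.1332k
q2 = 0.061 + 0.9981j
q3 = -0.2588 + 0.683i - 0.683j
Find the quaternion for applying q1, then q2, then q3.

q2 · q1 = 0.1606 - 0.1148i + 0.9316j - 0.3051k
q3 · q2 · q1 = 0.6731 + 0.3478i - 0.1424j + 0.6368k
0.6731 + 0.3478i - 0.1424j + 0.6368k


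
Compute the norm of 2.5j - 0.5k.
2.55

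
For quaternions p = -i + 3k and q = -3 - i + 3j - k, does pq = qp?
No: pq = 2 - 6i - 4j - 12k ≠ 2 + 12i + 4j - 6k = qp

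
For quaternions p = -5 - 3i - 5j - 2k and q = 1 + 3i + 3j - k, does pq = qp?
No: pq = 17 - 7i - 29j + 9k ≠ 17 - 29i - 11j - 3k = qp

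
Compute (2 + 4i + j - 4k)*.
2 - 4i - j + 4k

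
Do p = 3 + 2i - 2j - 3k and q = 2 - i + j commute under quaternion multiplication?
No: pq = 10 + 4i + 2j - 6k ≠ 10 - 2i - 4j - 6k = qp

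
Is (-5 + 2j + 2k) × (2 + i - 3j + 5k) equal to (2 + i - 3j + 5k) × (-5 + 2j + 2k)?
No: pq = -14 + 11i + 21j - 23k ≠ -14 - 21i + 17j - 19k = qp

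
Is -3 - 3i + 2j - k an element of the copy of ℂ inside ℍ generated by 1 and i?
No. The quaternion -3 - 3i + 2j - k has j-coefficient y = 2 and k-coefficient z = -1, not both zero, so it does not lie in the complex subalgebra spanned by 1 and i.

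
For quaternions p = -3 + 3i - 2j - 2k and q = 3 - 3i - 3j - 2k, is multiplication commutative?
No: pq = -10 + 16i + 15j - 15k ≠ -10 + 20i - 9j + 15k = qp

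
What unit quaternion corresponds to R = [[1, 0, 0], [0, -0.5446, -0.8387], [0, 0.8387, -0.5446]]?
0.4772 + 0.8788i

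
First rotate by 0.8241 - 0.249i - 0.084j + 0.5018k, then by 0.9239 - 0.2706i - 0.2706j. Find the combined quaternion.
0.6713 - 0.5888i - 0.1648j + 0.419k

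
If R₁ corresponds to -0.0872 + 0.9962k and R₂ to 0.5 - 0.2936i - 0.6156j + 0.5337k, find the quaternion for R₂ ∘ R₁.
-0.5753 - 0.5877i + 0.3462j + 0.4516k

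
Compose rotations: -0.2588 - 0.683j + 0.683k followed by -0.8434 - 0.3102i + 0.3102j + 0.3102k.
0.2183 + 0.504i + 0.7076j - 0.4445k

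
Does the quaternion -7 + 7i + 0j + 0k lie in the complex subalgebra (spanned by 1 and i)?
Yes. The quaternion -7 + 7i has j- and k-coefficients y = z = 0, so it lies in the complex subalgebra spanned by 1 and i.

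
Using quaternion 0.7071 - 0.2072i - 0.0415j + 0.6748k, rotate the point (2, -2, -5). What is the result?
(3.738, 0.751, -4.297)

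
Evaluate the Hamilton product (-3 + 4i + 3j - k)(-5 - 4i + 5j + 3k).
19 + 6i - 38j + 28k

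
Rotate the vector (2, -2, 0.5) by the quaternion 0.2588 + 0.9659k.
(-0.732, 2.732, 0.5)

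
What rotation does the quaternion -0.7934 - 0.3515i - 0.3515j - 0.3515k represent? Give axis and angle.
axis = (-√3/3, -√3/3, -√3/3), θ = 285°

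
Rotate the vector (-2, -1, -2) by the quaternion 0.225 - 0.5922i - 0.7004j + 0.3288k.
(1.122, -1.649, 2.241)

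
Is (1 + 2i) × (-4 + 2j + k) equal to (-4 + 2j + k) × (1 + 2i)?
No: pq = -4 - 8i + 5k ≠ -4 - 8i + 4j - 3k = qp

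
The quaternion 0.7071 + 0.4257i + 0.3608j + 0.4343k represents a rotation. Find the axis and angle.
axis = (0.602, 0.5102, 0.6142), θ = π/2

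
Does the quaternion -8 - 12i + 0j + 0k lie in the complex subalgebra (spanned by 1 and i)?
Yes. The quaternion -8 - 12i has j- and k-coefficients y = z = 0, so it lies in the complex subalgebra spanned by 1 and i.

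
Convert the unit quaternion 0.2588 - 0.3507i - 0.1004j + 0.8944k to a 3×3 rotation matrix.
[[-0.6201, -0.3925, -0.6793], [0.5334, -0.8459, 0.0019], [-0.5754, -0.3611, 0.7339]]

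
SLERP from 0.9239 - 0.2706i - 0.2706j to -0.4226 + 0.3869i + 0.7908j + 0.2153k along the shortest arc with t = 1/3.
0.8076 - 0.3328i - 0.4805j - 0.0788k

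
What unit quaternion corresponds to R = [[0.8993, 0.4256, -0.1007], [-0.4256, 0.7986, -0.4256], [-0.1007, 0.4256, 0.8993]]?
0.9483 + 0.2244i - 0.2244k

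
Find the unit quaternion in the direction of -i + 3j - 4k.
-0.1961i + 0.5883j - 0.7845k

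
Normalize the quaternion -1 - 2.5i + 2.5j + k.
-0.2626 - 0.6565i + 0.6565j + 0.2626k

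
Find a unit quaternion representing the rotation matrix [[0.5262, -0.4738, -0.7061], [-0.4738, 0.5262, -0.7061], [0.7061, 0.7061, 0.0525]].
0.7254 + 0.4867i - 0.4867j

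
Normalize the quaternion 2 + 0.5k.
0.9701 + 0.2425k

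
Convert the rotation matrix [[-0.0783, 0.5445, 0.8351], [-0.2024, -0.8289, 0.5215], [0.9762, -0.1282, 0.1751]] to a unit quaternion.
-0.2588 + 0.6276i + 0.1363j + 0.7215k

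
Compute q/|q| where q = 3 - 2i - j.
0.8018 - 0.5345i - 0.2673j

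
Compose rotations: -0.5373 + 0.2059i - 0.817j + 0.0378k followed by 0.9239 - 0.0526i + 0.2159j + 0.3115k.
-0.321 + 0.4811i - 0.8047j - 0.1339k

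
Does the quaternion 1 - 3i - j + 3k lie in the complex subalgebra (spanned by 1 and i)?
No. The quaternion 1 - 3i - j + 3k has j-coefficient y = -1 and k-coefficient z = 3, not both zero, so it does not lie in the complex subalgebra spanned by 1 and i.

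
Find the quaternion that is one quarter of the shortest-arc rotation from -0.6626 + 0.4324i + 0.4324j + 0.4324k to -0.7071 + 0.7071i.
-0.7052 + 0.5264i + 0.3359j + 0.3359k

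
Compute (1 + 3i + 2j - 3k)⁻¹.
0.0435 - 0.1304i - 0.087j + 0.1304k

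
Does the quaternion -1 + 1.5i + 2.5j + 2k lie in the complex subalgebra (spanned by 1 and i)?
No. The quaternion -1 + 1.5i + 2.5j + 2k has j-coefficient y = 2.5 and k-coefficient z = 2, not both zero, so it does not lie in the complex subalgebra spanned by 1 and i.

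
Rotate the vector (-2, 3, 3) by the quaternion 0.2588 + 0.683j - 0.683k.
(3.853, -1.891, -1.891)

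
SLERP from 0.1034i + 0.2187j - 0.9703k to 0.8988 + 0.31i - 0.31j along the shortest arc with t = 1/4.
-0.3367 - 0.0216i + 0.316j - 0.8867k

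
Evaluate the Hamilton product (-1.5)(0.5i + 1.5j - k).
-0.75i - 2.25j + 1.5k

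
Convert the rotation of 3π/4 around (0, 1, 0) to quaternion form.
0.3827 + 0.9239j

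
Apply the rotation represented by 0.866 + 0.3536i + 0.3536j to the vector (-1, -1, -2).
(-2.225, 0.225, -1)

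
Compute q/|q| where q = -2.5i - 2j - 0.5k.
-0.7715i - 0.6172j - 0.1543k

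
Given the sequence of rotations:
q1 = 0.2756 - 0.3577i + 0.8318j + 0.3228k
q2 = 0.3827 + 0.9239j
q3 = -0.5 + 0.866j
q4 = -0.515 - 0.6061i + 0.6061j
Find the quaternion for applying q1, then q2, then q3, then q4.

q2 · q1 = -0.663 + 0.1613i + 0.573j + 0.454k
q3 · q2 · q1 = -0.1647 + 0.3125i - 0.8607j - 0.3667k
q4 · q3 · q2 · q1 = 0.7959 - 0.2834i + 0.1212j + 0.5211k
0.7959 - 0.2834i + 0.1212j + 0.5211k


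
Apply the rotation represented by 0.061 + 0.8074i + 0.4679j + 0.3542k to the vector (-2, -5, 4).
(-1.668, 2.108, -6.146)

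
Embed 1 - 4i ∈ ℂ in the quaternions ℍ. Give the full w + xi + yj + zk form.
1 - 4i + 0j + 0k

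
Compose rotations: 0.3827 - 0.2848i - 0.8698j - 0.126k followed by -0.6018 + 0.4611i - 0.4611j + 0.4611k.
-0.442 + 0.807i + 0.2738j - 0.2801k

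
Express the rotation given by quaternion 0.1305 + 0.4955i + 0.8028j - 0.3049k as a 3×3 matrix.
[[-0.4749, 0.8752, -0.0926], [0.716, 0.323, -0.6189], [-0.5117, -0.3602, -0.78]]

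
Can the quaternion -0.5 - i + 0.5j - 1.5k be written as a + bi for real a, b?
No. The quaternion -0.5 - i + 0.5j - 1.5k has j-coefficient y = 0.5 and k-coefficient z = -1.5, not both zero, so it does not lie in the complex subalgebra spanned by 1 and i.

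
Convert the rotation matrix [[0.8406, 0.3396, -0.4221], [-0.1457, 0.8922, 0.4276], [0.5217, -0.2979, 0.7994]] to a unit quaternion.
0.9397 - 0.193i - 0.2511j - 0.1291k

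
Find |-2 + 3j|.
√13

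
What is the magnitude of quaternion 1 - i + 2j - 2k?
√10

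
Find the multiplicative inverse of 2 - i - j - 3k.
0.1333 + 0.0667i + 0.0667j + 0.2k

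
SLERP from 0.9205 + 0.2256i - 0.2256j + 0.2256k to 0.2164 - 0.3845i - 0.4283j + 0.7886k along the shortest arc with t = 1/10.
0.8964 + 0.1641i - 0.2673j + 0.3131k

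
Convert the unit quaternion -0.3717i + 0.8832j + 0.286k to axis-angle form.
axis = (-0.3717, 0.8832, 0.286), θ = π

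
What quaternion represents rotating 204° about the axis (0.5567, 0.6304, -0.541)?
-0.2079 + 0.5445i + 0.6166j - 0.5292k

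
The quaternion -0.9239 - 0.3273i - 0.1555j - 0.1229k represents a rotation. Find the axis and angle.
axis = (-0.8554, -0.4064, -0.3212), θ = 7π/4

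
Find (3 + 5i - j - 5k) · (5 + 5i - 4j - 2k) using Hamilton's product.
-24 + 22i - 32j - 46k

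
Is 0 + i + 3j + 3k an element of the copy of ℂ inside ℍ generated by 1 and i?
No. The quaternion i + 3j + 3k has j-coefficient y = 3 and k-coefficient z = 3, not both zero, so it does not lie in the complex subalgebra spanned by 1 and i.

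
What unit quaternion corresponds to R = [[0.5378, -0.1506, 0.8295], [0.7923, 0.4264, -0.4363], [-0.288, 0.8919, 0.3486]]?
0.7604 + 0.4367i + 0.3674j + 0.31k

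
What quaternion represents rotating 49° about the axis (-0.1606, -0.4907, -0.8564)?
0.91 - 0.0666i - 0.2035j - 0.3551k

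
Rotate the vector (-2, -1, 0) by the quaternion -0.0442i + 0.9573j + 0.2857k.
(2.077, -0.664, -0.496)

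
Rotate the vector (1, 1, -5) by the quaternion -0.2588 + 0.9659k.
(-0.366, -1.366, -5)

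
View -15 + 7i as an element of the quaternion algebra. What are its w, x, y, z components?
-15 + 7i + 0j + 0k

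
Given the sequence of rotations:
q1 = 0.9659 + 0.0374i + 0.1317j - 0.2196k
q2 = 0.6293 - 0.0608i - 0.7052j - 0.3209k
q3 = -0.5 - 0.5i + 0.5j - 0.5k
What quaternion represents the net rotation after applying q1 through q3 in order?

q2 · q1 = 0.6325 + 0.1619i - 0.6236j - 0.4298k
q3 · q2 · q1 = -0.1384 - 0.9239i + 0.3322j + 0.1295k
-0.1384 - 0.9239i + 0.3322j + 0.1295k


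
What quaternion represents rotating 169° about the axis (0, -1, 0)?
0.0958 - 0.9954j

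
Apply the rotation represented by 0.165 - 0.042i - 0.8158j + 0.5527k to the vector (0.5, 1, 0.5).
(-0.743, 0.067, -0.972)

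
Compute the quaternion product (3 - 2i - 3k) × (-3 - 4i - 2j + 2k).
-11 - 12i + 10j + 19k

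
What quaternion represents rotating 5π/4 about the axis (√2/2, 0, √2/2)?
-0.3827 + 0.6533i + 0.6533k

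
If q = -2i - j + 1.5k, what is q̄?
2i + j - 1.5k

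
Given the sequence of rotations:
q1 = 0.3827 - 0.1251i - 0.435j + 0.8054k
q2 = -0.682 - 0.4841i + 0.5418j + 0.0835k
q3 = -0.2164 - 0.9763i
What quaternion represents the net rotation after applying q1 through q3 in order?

q2 · q1 = -0.1531 + 0.3727i + 0.8835j - 0.239k
q3 · q2 · q1 = 0.397 + 0.0688i - 0.4245j - 0.8108k
0.397 + 0.0688i - 0.4245j - 0.8108k


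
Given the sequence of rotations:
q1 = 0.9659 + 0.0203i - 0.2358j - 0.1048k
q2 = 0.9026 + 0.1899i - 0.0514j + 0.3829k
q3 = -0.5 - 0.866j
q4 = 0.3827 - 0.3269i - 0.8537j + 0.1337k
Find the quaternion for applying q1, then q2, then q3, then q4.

q2 · q1 = 0.896 + 0.2974i - 0.2348j + 0.2315k
q3 · q2 · q1 = -0.6513 - 0.3492i - 0.6585j + 0.1418k
q4 · q3 · q2 · q1 = -0.9445 + 0.0463i + 0.3037j - 0.1157k
-0.9445 + 0.0463i + 0.3037j - 0.1157k


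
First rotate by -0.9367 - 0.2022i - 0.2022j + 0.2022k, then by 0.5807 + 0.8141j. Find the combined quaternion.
-0.3793 + 0.0472i - 0.88j + 0.282k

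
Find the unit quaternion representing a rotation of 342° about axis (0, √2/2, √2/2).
-0.9877 + 0.1106j + 0.1106k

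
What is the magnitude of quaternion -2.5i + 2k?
3.202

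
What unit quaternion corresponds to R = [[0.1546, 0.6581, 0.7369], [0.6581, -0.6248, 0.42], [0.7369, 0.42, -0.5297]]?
0.7598i + 0.4331j + 0.4849k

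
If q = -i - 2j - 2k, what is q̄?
i + 2j + 2k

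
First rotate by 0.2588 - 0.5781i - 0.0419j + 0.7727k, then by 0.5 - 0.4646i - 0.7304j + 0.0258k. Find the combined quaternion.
-0.1897 - 0.9726i + 0.1341j - 0.0098k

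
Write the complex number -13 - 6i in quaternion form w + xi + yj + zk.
-13 - 6i + 0j + 0k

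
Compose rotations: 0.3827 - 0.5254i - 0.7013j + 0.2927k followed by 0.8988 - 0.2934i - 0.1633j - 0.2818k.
0.1578 - 0.8299i - 0.4589j + 0.2752k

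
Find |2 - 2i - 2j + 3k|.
√21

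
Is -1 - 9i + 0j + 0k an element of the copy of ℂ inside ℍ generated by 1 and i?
Yes. The quaternion -1 - 9i has j- and k-coefficients y = z = 0, so it lies in the complex subalgebra spanned by 1 and i.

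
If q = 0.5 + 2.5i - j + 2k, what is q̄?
0.5 - 2.5i + j - 2k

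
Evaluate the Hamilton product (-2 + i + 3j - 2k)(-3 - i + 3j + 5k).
8 + 20i - 18j + 2k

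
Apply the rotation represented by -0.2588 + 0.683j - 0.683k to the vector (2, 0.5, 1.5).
(-2.439, -0.659, 0.341)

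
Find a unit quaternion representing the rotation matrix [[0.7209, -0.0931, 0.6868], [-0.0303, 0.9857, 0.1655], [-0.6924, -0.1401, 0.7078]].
0.9239 - 0.0827i + 0.3732j + 0.017k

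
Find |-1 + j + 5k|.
√27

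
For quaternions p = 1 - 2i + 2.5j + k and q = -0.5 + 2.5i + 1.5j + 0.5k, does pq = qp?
No: pq = 0.25 + 3.25i + 3.75j - 9.25k ≠ 0.25 + 3.75i - 3.25j + 9.25k = qp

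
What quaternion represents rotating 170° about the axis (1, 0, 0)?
0.0872 + 0.9962i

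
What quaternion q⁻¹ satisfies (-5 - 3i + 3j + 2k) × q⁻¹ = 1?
-0.1064 + 0.0638i - 0.0638j - 0.0426k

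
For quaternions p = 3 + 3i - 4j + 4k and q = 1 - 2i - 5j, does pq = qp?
No: pq = -11 + 17i - 27j - 19k ≠ -11 - 23i - 11j + 27k = qp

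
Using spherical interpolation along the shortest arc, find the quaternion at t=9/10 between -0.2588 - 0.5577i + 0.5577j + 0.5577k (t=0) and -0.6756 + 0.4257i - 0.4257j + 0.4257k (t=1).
0.6226 - 0.5008i + 0.5008j - 0.3329k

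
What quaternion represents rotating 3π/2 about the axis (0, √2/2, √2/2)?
-0.7071 + 0.5j + 0.5k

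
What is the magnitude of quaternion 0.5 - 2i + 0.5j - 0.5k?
2.179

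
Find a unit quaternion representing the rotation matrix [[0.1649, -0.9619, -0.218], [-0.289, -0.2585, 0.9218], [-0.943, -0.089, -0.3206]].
-0.3827 + 0.6603i - 0.4736j - 0.4396k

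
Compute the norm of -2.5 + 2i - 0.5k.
3.24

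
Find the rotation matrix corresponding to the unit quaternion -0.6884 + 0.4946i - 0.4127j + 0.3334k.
[[0.437, 0.0508, 0.898], [-0.8673, 0.2884, 0.4058], [-0.2384, -0.9562, 0.1701]]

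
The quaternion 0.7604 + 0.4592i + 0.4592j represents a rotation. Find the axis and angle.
axis = (√2/2, √2/2, 0), θ = 81°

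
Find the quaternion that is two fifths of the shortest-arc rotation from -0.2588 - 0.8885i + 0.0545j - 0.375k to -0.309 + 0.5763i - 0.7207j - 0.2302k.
-0.0301 - 0.907i + 0.3921j - 0.1504k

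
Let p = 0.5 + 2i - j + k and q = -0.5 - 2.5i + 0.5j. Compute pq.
5.25 - 2.75i - 1.75j - 2k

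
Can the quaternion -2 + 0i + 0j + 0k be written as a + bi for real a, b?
Yes. The quaternion -2 has j- and k-coefficients y = z = 0, so it lies in the complex subalgebra spanned by 1 and i.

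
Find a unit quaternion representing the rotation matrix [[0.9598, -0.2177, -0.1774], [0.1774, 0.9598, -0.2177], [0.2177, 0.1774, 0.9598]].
0.9848 + 0.1003i - 0.1003j + 0.1003k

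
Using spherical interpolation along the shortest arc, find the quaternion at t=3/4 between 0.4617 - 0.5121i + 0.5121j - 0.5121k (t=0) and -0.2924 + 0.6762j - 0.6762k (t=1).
-0.1013 - 0.1495i + 0.6955j - 0.6955k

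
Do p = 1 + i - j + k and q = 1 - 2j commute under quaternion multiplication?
No: pq = -1 + 3i - 3j - k ≠ -1 - i - 3j + 3k = qp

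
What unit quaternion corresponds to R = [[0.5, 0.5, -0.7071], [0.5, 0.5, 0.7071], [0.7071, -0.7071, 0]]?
0.7071 - 0.5i - 0.5j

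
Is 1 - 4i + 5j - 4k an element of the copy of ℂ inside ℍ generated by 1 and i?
No. The quaternion 1 - 4i + 5j - 4k has j-coefficient y = 5 and k-coefficient z = -4, not both zero, so it does not lie in the complex subalgebra spanned by 1 and i.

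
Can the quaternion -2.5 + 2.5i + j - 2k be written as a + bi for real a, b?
No. The quaternion -2.5 + 2.5i + j - 2k has j-coefficient y = 1 and k-coefficient z = -2, not both zero, so it does not lie in the complex subalgebra spanned by 1 and i.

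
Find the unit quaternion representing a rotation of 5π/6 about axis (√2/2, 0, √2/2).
0.2588 + 0.683i + 0.683k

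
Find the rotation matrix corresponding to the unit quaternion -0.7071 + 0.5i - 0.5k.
[[0.5, -0.7071, -0.5], [0.7071, 0, 0.7071], [-0.5, -0.7071, 0.5]]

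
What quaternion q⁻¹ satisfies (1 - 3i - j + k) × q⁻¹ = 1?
0.0833 + 0.25i + 0.0833j - 0.0833k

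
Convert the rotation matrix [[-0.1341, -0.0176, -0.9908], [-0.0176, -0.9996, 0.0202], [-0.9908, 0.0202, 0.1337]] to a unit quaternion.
-0.658i + 0.0134j + 0.7529k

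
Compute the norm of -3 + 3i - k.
√19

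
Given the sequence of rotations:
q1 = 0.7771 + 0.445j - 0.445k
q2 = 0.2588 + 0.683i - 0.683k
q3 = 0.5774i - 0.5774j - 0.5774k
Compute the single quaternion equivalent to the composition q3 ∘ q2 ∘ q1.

q2 · q1 = -0.1028 + 0.8347i + 0.4191j - 0.342k
q3 · q2 · q1 = -0.4374 + 0.3801i - 0.2251j + 0.7833k
-0.4374 + 0.3801i - 0.2251j + 0.7833k


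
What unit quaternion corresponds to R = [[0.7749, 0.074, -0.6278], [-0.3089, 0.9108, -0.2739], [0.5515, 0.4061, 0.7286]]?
0.9239 + 0.184i - 0.3191j - 0.1036k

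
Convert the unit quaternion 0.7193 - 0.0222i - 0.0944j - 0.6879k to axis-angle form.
axis = (-0.032, -0.1359, -0.9902), θ = 88°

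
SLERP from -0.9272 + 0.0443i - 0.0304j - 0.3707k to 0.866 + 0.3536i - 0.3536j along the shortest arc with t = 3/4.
-0.922 - 0.2626i + 0.2664j - 0.0998k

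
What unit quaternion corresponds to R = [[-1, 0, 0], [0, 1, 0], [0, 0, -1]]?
j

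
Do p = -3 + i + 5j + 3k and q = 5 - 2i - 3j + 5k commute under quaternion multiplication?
No: pq = -13 + 45i + 23j + 7k ≠ -13 - 23i + 45j - 7k = qp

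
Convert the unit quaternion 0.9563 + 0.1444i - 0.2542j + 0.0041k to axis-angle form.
axis = (0.4939, -0.8694, 0.014), θ = 34°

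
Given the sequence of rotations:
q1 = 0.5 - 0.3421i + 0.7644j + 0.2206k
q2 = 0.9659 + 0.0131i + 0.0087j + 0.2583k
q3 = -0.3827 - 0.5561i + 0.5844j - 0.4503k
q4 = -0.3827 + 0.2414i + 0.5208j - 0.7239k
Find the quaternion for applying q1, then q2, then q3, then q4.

q2 · q1 = 0.4238 - 0.5194i + 0.6514j + 0.3552k
q3 · q2 · q1 = -0.6718 + 0.464i + 0.4298j - 0.3855k
q4 · q3 · q2 · q1 = -0.3578 - 0.2294i - 0.7572j + 0.4959k
-0.3578 - 0.2294i - 0.7572j + 0.4959k


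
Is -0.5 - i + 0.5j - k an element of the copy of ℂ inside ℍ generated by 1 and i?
No. The quaternion -0.5 - i + 0.5j - k has j-coefficient y = 0.5 and k-coefficient z = -1, not both zero, so it does not lie in the complex subalgebra spanned by 1 and i.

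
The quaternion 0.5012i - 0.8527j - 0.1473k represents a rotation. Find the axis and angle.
axis = (0.5012, -0.8527, -0.1473), θ = π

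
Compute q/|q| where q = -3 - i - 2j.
-0.8018 - 0.2673i - 0.5345j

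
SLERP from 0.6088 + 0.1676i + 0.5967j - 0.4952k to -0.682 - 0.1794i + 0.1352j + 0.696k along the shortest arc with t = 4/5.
0.7013 + 0.1861i + 0.0196j - 0.6878k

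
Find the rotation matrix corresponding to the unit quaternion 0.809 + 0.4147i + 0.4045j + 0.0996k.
[[0.6529, 0.1743, 0.7371], [0.4966, 0.6362, -0.5904], [-0.5719, 0.7516, 0.3288]]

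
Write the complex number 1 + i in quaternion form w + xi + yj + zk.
1 + i + 0j + 0k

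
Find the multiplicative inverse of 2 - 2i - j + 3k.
0.1111 + 0.1111i + 0.0556j - 0.1667k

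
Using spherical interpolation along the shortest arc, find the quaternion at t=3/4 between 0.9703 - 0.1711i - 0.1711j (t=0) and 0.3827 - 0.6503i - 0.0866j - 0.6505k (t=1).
0.6029 - 0.5824i - 0.1219j - 0.5314k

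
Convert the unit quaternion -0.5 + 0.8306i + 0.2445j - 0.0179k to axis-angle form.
axis = (0.9591, 0.2823, -0.0207), θ = 4π/3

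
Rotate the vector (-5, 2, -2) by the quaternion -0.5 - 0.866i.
(-5, 0.732, 2.732)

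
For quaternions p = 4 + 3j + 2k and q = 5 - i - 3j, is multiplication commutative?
No: pq = 29 + 2i + j + 13k ≠ 29 - 10i + 5j + 7k = qp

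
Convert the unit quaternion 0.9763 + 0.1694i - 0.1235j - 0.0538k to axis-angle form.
axis = (0.7827, -0.5706, -0.2486), θ = 25°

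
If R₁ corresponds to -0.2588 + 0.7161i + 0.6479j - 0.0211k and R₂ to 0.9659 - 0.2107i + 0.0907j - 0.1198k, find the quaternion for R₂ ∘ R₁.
-0.1604 + 0.8219i + 0.5121j - 0.1908k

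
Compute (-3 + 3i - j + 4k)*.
-3 - 3i + j - 4k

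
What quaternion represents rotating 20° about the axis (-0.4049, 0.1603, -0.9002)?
0.9848 - 0.0703i + 0.0278j - 0.1563k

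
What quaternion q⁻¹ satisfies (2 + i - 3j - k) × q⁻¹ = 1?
0.1333 - 0.0667i + 0.2j + 0.0667k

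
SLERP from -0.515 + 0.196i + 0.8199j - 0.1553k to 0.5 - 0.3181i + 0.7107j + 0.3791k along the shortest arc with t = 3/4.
0.2602 - 0.2105i + 0.9005j + 0.2777k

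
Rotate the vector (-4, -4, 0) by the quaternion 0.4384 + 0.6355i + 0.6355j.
(-4, -4, 0)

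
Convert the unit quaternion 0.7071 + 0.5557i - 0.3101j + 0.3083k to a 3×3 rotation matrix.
[[0.6176, -0.7806, -0.0959], [0.0914, 0.1923, -0.9771], [0.7812, 0.5947, 0.1901]]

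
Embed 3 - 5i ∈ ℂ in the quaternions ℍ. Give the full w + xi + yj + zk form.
3 - 5i + 0j + 0k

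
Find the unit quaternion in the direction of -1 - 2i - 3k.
-0.2673 - 0.5345i - 0.8018k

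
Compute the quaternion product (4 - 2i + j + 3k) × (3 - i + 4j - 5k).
21 - 27i + 6j - 18k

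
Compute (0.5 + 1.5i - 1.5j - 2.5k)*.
0.5 - 1.5i + 1.5j + 2.5k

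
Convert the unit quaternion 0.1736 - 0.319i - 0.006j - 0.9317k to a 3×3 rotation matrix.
[[-0.7362, 0.3273, 0.5923], [-0.3197, -0.9397, 0.1219], [0.5965, -0.0996, 0.7964]]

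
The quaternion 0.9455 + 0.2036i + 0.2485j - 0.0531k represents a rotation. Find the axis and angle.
axis = (0.6253, 0.7632, -0.1631), θ = 38°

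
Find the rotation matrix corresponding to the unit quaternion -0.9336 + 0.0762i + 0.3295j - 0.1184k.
[[0.7548, -0.1709, -0.6333], [0.2713, 0.9604, 0.0643], [0.5972, -0.2203, 0.7712]]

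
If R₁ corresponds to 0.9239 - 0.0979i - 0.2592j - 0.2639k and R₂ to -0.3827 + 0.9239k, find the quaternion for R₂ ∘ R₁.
-0.1098 + 0.2769i + 0.0087j + 0.9546k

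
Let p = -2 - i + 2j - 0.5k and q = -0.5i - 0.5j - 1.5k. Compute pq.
-0.25 - 2.25i - 0.25j + 4.5k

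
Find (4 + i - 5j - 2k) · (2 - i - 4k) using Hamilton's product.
1 + 18i - 4j - 25k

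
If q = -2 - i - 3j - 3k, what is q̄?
-2 + i + 3j + 3k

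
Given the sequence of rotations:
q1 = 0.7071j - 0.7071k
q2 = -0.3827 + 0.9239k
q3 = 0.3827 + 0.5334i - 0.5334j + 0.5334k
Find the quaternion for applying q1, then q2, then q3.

q2 · q1 = 0.6533 - 0.6533i - 0.2706j + 0.2706k
q3 · q2 · q1 = 0.3098 + 0.0985i - 0.9448j - 0.0408k
0.3098 + 0.0985i - 0.9448j - 0.0408k


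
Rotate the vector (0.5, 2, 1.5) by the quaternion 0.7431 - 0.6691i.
(0.5, 1.701, -1.832)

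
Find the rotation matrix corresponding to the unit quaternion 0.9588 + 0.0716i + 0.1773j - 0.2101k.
[[0.8488, 0.4283, 0.3099], [-0.3775, 0.9015, -0.2118], [-0.3701, 0.0628, 0.9269]]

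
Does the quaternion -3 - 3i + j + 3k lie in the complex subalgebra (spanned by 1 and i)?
No. The quaternion -3 - 3i + j + 3k has j-coefficient y = 1 and k-coefficient z = 3, not both zero, so it does not lie in the complex subalgebra spanned by 1 and i.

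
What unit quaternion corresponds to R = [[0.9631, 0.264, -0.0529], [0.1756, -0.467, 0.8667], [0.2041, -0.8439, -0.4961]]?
-0.5 + 0.8553i + 0.1285j + 0.0442k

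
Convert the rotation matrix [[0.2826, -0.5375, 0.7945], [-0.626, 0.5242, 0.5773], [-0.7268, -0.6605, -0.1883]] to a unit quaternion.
0.6361 - 0.4865i + 0.5979j - 0.0348k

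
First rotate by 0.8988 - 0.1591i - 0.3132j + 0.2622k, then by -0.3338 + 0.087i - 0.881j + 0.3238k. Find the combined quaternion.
-0.647 + 0.0017i - 0.7616j + 0.0361k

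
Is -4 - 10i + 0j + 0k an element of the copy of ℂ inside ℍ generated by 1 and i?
Yes. The quaternion -4 - 10i has j- and k-coefficients y = z = 0, so it lies in the complex subalgebra spanned by 1 and i.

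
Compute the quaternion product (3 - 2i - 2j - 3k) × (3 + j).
11 - 3i - 3j - 11k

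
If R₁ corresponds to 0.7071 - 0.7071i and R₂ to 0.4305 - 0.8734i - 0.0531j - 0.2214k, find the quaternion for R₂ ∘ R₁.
-0.3132 - 0.922i + 0.119j - 0.1941k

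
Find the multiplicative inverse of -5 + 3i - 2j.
-0.1316 - 0.0789i + 0.0526j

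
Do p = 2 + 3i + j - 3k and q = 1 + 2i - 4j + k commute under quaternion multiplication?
No: pq = 3 - 4i - 16j - 15k ≠ 3 + 18i + 2j + 13k = qp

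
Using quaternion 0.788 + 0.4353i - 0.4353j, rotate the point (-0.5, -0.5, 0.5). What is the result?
(-0.464, -0.464, -0.565)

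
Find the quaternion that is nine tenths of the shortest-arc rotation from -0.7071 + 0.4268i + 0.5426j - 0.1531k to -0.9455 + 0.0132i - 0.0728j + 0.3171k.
-0.9591 + 0.0619i - 0.0043j + 0.2762k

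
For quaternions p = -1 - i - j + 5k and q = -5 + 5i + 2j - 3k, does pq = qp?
No: pq = 27 - 7i + 25j - 19k ≠ 27 + 7i - 19j - 25k = qp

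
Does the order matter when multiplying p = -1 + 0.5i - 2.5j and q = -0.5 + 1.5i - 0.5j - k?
Yes: pq = -1.5 + 0.75i + 2.25j + 4.5k ≠ -1.5 - 4.25i + 1.25j - 2.5k = qp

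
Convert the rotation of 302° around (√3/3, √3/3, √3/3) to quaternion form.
-0.8746 + 0.2799i + 0.2799j + 0.2799k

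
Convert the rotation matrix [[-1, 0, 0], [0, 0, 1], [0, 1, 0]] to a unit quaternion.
0.7071j + 0.7071k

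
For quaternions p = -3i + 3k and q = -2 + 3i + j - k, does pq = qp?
No: pq = 12 + 3i + 6j - 9k ≠ 12 + 9i - 6j - 3k = qp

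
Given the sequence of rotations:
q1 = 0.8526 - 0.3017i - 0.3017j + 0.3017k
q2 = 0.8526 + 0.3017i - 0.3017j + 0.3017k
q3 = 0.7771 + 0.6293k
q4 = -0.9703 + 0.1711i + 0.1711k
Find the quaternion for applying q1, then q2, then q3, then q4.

q2 · q1 = 0.6359 - 0.6965j + 0.3324k
q3 · q2 · q1 = 0.285 + 0.4383i - 0.5413j + 0.6585k
q4 · q3 · q2 · q1 = -0.4642 - 0.2839i + 0.4875j - 0.6828k
-0.4642 - 0.2839i + 0.4875j - 0.6828k


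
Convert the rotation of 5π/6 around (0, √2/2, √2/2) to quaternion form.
0.2588 + 0.683j + 0.683k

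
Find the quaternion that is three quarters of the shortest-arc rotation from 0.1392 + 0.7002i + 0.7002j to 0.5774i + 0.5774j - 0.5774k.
0.0371 + 0.6324i + 0.6324j - 0.446k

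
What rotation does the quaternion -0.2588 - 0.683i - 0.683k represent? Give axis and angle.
axis = (-√2/2, 0, -√2/2), θ = 7π/6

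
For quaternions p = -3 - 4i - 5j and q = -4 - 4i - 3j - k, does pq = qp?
No: pq = -19 + 33i + 25j - 5k ≠ -19 + 23i + 33j + 11k = qp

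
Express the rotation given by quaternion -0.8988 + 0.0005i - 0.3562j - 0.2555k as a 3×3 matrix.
[[0.6157, -0.4596, 0.64], [0.4589, 0.8694, 0.1829], [-0.6406, 0.1811, 0.7462]]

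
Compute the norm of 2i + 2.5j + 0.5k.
3.24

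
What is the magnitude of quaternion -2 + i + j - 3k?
√15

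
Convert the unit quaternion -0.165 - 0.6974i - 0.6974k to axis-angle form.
axis = (-√2/2, 0, -√2/2), θ = 199°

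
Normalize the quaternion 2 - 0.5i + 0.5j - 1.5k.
0.7698 - 0.1925i + 0.1925j - 0.5774k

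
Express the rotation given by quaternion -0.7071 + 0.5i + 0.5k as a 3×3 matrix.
[[0.5, 0.7071, 0.5], [-0.7071, 0, 0.7071], [0.5, -0.7071, 0.5]]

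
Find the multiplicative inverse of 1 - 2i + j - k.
0.1429 + 0.2857i - 0.1429j + 0.1429k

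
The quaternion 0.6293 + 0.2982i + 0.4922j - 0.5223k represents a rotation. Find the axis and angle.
axis = (0.3837, 0.6333, -0.6721), θ = 102°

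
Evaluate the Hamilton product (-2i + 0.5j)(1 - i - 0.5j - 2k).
-1.75 - 3i - 3.5j + 1.5k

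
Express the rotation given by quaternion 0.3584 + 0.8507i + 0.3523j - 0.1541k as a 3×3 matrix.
[[0.7043, 0.7099, -0.0097], [0.4889, -0.4949, -0.7184], [-0.5147, 0.5012, -0.6956]]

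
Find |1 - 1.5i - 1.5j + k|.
2.55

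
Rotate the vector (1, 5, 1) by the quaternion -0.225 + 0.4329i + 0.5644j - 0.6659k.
(-0.409, -1.077, -5.067)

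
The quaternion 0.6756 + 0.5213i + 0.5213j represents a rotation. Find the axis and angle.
axis = (√2/2, √2/2, 0), θ = 95°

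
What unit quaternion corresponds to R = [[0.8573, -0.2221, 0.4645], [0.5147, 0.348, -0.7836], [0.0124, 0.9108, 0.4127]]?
0.809 + 0.5236i + 0.1397j + 0.2277k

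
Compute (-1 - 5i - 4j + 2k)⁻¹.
-0.0217 + 0.1087i + 0.087j - 0.0435k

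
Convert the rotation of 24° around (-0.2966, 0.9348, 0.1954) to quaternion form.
0.9781 - 0.0617i + 0.1944j + 0.0406k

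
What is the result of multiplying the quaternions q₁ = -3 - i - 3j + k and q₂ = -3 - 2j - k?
4 + 8i + 14j + 2k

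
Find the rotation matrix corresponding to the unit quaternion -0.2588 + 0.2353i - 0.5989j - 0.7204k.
[[-0.7553, -0.6547, -0.029], [0.091, -0.1487, 0.9847], [-0.649, 0.7411, 0.1719]]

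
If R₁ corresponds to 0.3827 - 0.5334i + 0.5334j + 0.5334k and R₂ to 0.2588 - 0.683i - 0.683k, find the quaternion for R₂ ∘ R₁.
0.099 - 0.0351i + 0.8667j - 0.4877k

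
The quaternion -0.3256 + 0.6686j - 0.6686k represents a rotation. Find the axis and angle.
axis = (0, √2/2, -√2/2), θ = 218°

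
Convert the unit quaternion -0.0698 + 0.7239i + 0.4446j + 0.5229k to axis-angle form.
axis = (0.7257, 0.4457, 0.5242), θ = 188°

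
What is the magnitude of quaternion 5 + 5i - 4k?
√66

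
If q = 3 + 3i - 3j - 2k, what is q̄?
3 - 3i + 3j + 2k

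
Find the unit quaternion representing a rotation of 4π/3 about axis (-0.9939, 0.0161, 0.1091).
-0.5 - 0.8607i + 0.0139j + 0.0945k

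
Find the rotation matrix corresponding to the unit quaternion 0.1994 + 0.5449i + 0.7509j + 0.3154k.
[[-0.3267, 0.6925, 0.6432], [0.9441, 0.2072, 0.2564], [0.0443, 0.691, -0.7215]]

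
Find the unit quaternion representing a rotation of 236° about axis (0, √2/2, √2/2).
-0.4695 + 0.6243j + 0.6243k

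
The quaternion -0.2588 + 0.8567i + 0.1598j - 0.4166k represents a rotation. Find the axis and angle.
axis = (0.8869, 0.1654, -0.4313), θ = 7π/6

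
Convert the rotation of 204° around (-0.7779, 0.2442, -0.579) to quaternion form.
-0.2079 - 0.7609i + 0.2389j - 0.5663k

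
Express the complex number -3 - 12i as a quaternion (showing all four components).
-3 - 12i + 0j + 0k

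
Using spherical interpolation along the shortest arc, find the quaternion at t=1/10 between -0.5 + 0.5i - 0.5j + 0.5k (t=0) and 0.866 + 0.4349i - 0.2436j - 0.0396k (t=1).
-0.613 + 0.4229i - 0.4508j + 0.4922k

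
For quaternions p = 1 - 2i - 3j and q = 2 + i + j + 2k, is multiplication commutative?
No: pq = 7 - 9i - j + 3k ≠ 7 + 3i - 9j + k = qp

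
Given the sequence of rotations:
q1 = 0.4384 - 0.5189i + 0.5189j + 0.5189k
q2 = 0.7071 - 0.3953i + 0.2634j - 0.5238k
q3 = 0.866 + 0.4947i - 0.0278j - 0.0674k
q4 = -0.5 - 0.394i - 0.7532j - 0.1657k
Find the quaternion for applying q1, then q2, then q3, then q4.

q2 · q1 = 0.24 - 0.1317i + 0.9593j + 0.0688k
q3 · q2 · q1 = 0.3043 + 0.0674i + 0.7989j + 0.5143k
q4 · q3 · q2 · q1 = 0.5614 - 0.4086i - 0.4372j - 0.5716k
0.5614 - 0.4086i - 0.4372j - 0.5716k


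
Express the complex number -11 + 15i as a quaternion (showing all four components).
-11 + 15i + 0j + 0k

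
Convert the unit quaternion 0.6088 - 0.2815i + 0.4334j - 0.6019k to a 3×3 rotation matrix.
[[-0.1002, 0.4889, 0.8666], [-0.9769, 0.1169, -0.179], [-0.1888, -0.8645, 0.4658]]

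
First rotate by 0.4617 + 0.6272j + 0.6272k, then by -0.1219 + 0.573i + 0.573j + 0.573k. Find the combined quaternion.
-0.7751 + 0.2646i - 0.1713j + 0.5475k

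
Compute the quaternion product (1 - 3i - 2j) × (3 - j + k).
1 - 11i - 4j + 4k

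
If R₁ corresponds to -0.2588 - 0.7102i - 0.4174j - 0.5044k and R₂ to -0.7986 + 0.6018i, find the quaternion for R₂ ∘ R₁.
0.6341 + 0.4114i + 0.6369j + 0.1516k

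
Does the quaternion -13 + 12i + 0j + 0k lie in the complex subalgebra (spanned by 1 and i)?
Yes. The quaternion -13 + 12i has j- and k-coefficients y = z = 0, so it lies in the complex subalgebra spanned by 1 and i.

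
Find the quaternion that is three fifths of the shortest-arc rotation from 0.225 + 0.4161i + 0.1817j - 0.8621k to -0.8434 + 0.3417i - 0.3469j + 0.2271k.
0.7217 - 0.0352i + 0.342j - 0.6008k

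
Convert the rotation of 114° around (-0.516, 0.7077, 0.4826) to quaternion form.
0.5446 - 0.4328i + 0.5935j + 0.4047k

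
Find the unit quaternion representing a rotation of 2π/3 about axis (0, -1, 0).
0.5 - 0.866j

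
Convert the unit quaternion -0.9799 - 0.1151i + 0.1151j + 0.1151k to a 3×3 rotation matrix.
[[0.947, 0.1991, -0.2521], [-0.2521, 0.947, -0.1991], [0.1991, 0.2521, 0.947]]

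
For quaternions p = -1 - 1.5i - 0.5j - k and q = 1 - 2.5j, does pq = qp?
No: pq = -2.25 - 4i + 2j + 2.75k ≠ -2.25 + i + 2j - 4.75k = qp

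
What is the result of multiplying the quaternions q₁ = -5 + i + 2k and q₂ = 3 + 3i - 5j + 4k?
-26 - 2i + 27j - 19k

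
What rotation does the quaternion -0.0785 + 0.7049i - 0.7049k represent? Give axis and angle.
axis = (√2/2, 0, -√2/2), θ = 189°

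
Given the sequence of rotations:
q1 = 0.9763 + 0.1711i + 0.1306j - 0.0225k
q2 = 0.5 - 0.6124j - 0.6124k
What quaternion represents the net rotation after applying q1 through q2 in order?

q2 · q1 = 0.5544 + 0.1793i - 0.6374j - 0.5044k
0.5544 + 0.1793i - 0.6374j - 0.5044k


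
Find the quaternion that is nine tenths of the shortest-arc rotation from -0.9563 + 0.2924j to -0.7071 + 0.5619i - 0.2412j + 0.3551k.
-0.7651 + 0.5202i - 0.1895j + 0.3288k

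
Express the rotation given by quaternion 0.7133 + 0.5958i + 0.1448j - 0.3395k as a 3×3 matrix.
[[0.7275, 0.6569, -0.198], [-0.3118, 0.0595, -0.9483], [-0.6111, 0.7516, 0.2481]]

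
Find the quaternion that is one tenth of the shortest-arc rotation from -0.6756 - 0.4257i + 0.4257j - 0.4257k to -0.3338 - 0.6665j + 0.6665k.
-0.5973 - 0.4036i + 0.4901j - 0.4901k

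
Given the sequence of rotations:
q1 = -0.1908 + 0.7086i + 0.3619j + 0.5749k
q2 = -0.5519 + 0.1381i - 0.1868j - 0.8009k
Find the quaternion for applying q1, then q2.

q2 · q1 = 0.5355 - 0.235i - 0.811j + 0.0179k
0.5355 - 0.235i - 0.811j + 0.0179k


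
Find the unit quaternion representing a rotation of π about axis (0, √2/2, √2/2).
0.7071j + 0.7071k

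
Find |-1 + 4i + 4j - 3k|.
√42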